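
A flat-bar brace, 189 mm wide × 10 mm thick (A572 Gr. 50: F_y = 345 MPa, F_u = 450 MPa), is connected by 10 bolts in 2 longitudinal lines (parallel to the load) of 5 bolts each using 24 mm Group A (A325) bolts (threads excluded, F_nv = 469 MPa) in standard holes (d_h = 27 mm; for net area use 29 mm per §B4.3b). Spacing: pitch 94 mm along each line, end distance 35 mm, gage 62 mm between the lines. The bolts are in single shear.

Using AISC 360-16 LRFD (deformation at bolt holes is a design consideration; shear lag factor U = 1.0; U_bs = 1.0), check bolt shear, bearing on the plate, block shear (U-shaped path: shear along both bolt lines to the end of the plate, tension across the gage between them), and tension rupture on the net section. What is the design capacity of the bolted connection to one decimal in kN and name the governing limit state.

442.1 kN (net-section rupture governs)

Bolt shear: A_b = π(24)²/4 = 452.39 mm². φR_n = 0.75 × 469 × 452.39 × 10 × 1 = 1591.3 kN.
Bearing (10 mm plate, F_u = 450 MPa): end bolts L_c = 35 − 27/2 = 21.5, R_n = min(1.2×21.5×10×450, 2.4×24×10×450) = 116.1 kN/bolt; interior L_c = 94 − 27 = 67, R_n = 259.2 kN/bolt. φR_n = 0.75 × (2×116.1 + 8×259.2) = 1729.4 kN.
Block shear: shear path 2×[35+4×94] = 2×411 mm, A_gv = 8220, A_nv = 2×(411 − 4.5×29)×10 = 5610 mm²; tension across gage: (62 − 1×29)×10 = 330 mm². R_n = min(0.6×450×5610, 0.6×345×8220) + 1.0×450×330 = min(1514.7, 1701.5) + 148.5 = 1663.2 kN. φR_n = 0.75 × 1663.2 = 1247.4 kN.
Tension rupture (net): A_n = (189 − 2×29)×10 = 1310 mm² (U = 1.0, A_e = A_n). φR_n = 0.75 × 450 × 1310 = 442.1 kN.
Governing: min(1591.3, 1729.4, 1247.4, 442.1) = 442.1 kN → net-section rupture.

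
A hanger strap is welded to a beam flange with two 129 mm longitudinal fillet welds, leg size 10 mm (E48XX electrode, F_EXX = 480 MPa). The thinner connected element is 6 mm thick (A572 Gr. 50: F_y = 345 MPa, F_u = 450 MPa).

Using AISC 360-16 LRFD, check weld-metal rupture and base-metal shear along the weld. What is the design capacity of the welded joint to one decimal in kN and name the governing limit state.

Weld metal: throat = 0.707×10 = 7.07 mm, L = 2×129 = 258 mm. φR_n = 0.75 × 0.6 × 480 × 7.07 × 258 = 394.0 kN.
Base metal shear (6 mm plate): yield φR_n = 1.0×0.6×345×6×258 = 320.4 kN; rupture φR_n = 0.75×0.6×450×6×258 = 313.5 kN; take 313.5 kN (rupture).
Governing: min(394.0, 313.5) = 313.5 kN → base-metal shear.

313.5 kN (base-metal shear governs)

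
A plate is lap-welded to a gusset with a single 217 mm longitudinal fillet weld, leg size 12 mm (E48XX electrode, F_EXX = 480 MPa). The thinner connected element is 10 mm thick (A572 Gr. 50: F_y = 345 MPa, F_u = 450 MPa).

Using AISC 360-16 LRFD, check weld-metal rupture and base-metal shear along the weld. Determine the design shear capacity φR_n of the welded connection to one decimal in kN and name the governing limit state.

397.7 kN (weld metal governs)

Weld metal: throat = 0.707×12 = 8.484 mm, L = 217 mm. φR_n = 0.75 × 0.6 × 480 × 8.484 × 217 = 397.7 kN.
Base metal shear (10 mm plate): yield φR_n = 1.0×0.6×345×10×217 = 449.2 kN; rupture φR_n = 0.75×0.6×450×10×217 = 439.4 kN; take 439.4 kN (rupture).
Governing: min(397.7, 439.4) = 397.7 kN → weld metal.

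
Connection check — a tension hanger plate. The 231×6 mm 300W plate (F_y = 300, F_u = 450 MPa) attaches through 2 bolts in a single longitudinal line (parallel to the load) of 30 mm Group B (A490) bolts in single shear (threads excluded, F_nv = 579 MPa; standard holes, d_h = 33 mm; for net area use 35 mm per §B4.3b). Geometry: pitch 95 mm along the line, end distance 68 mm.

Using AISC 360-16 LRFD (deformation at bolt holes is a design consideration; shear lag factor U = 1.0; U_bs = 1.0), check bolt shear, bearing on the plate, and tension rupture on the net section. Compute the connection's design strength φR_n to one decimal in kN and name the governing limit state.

270.9 kN (bearing governs)

Bolt shear: A_b = π(30)²/4 = 706.86 mm². φR_n = 0.75 × 579 × 706.86 × 2 × 1 = 613.9 kN.
Bearing (6 mm plate, F_u = 450 MPa): end bolts L_c = 68 − 33/2 = 51.5, R_n = min(1.2×51.5×6×450, 2.4×30×6×450) = 166.86 kN/bolt; interior L_c = 95 − 33 = 62, R_n = 194.4 kN/bolt. φR_n = 0.75 × (1×166.86 + 1×194.4) = 270.9 kN.
Tension rupture (net): A_n = (231 − 1×35)×6 = 1176 mm² (U = 1.0, A_e = A_n). φR_n = 0.75 × 450 × 1176 = 396.9 kN.
Governing: min(613.9, 270.9, 396.9) = 270.9 kN → bearing.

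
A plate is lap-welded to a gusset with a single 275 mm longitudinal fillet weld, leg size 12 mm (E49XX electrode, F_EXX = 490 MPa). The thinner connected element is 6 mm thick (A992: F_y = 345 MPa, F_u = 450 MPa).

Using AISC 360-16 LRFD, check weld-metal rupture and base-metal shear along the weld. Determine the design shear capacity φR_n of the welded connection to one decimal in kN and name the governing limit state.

Weld metal: throat = 0.707×12 = 8.484 mm, L = 275 mm. φR_n = 0.75 × 0.6 × 490 × 8.484 × 275 = 514.4 kN.
Base metal shear (6 mm plate): yield φR_n = 1.0×0.6×345×6×275 = 341.6 kN; rupture φR_n = 0.75×0.6×450×6×275 = 334.1 kN; take 334.1 kN (rupture).
Governing: min(514.4, 334.1) = 334.1 kN → base-metal shear.

334.1 kN (base-metal shear governs)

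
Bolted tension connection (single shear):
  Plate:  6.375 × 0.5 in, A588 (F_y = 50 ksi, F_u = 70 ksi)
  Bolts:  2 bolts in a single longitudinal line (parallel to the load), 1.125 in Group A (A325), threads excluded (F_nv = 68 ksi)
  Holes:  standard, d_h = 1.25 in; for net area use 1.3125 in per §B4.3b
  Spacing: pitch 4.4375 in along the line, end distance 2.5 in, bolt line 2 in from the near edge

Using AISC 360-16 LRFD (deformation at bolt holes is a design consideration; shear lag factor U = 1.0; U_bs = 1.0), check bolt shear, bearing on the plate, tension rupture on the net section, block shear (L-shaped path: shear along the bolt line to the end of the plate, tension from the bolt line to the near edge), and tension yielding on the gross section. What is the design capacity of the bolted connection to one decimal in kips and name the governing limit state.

101.4 kips (bolt shear governs)

Bolt shear: A_b = π(1.125)²/4 = 0.99402 in². φR_n = 0.75 × 68 × 0.99402 × 2 × 1 = 101.4 kips.
Bearing (0.5 in plate, F_u = 70 ksi): end bolts L_c = 2.5 − 1.25/2 = 1.875, R_n = min(1.2×1.875×0.5×70, 2.4×1.125×0.5×70) = 78.75 kips/bolt; interior L_c = 4.4375 − 1.25 = 3.1875, R_n = 94.5 kips/bolt. φR_n = 0.75 × (1×78.75 + 1×94.5) = 129.9 kips.
Tension rupture (net): A_n = (6.375 − 1×1.3125)×0.5 = 2.5313 in² (U = 1.0, A_e = A_n). φR_n = 0.75 × 70 × 2.5313 = 132.9 kips.
Block shear: shear path 1×[2.5+1×4.4375] = 1×6.9375 in, A_gv = 3.4688, A_nv = 1×(6.9375 − 1.5×1.3125)×0.5 = 2.4844 in²; tension to near edge: (2 − 0.5×1.3125)×0.5 = 0.67188 in². R_n = min(0.6×70×2.4844, 0.6×50×3.4688) + 1.0×70×0.67188 = min(104.34, 104.06) + 47.032 = 151.09 kips. φR_n = 0.75 × 151.09 = 113.3 kips.
Tension yield (gross): A_g = 6.375×0.5 = 3.1875 in². φR_n = 0.90 × 50 × 3.1875 = 143.4 kips.
Governing: min(101.4, 129.9, 132.9, 113.3, 143.4) = 101.4 kips → bolt shear.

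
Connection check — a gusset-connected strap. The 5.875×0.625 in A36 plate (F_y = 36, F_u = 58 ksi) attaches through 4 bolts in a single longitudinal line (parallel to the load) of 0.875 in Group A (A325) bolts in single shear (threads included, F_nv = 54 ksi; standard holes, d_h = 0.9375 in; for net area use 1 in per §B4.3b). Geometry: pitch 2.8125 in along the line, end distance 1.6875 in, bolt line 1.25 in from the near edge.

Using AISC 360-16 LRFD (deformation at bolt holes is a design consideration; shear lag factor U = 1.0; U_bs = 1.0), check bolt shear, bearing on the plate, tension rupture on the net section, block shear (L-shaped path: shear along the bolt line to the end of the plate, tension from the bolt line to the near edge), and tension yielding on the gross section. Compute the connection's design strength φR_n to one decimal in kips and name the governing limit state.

97.4 kips (bolt shear governs)

Bolt shear: A_b = π(0.875)²/4 = 0.60132 in². φR_n = 0.75 × 54 × 0.60132 × 4 × 1 = 97.4 kips.
Bearing (0.625 in plate, F_u = 58 ksi): end bolts L_c = 1.6875 − 0.9375/2 = 1.21875, R_n = min(1.2×1.21875×0.625×58, 2.4×0.875×0.625×58) = 53.016 kips/bolt; interior L_c = 2.8125 − 0.9375 = 1.875, R_n = 76.125 kips/bolt. φR_n = 0.75 × (1×53.016 + 3×76.125) = 211.0 kips.
Tension rupture (net): A_n = (5.875 − 1×1)×0.625 = 3.0469 in² (U = 1.0, A_e = A_n). φR_n = 0.75 × 58 × 3.0469 = 132.5 kips.
Block shear: shear path 1×[1.6875+3×2.8125] = 1×10.125 in, A_gv = 6.3281, A_nv = 1×(10.125 − 3.5×1)×0.625 = 4.1406 in²; tension to near edge: (1.25 − 0.5×1)×0.625 = 0.46875 in². R_n = min(0.6×58×4.1406, 0.6×36×6.3281) + 1.0×58×0.46875 = min(144.09, 136.69) + 27.188 = 163.88 kips. φR_n = 0.75 × 163.88 = 122.9 kips.
Tension yield (gross): A_g = 5.875×0.625 = 3.6719 in². φR_n = 0.90 × 36 × 3.6719 = 119.0 kips.
Governing: min(97.4, 211.0, 132.5, 122.9, 119.0) = 97.4 kips → bolt shear.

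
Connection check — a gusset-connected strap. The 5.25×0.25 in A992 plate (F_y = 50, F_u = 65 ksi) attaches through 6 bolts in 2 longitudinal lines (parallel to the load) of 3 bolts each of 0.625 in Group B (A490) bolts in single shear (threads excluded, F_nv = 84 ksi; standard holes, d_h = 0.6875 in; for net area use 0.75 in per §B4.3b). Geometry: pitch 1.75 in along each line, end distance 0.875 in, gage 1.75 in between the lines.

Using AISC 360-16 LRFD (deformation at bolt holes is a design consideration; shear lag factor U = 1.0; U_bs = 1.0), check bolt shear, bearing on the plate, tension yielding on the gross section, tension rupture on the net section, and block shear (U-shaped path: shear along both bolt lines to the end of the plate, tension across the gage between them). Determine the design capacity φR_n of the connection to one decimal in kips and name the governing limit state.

45.7 kips (net-section rupture governs)

Bolt shear: A_b = π(0.625)²/4 = 0.3068 in². φR_n = 0.75 × 84 × 0.3068 × 6 × 1 = 116.0 kips.
Bearing (0.25 in plate, F_u = 65 ksi): end bolts L_c = 0.875 − 0.6875/2 = 0.53125, R_n = min(1.2×0.53125×0.25×65, 2.4×0.625×0.25×65) = 10.359 kips/bolt; interior L_c = 1.75 − 0.6875 = 1.0625, R_n = 20.719 kips/bolt. φR_n = 0.75 × (2×10.359 + 4×20.719) = 77.7 kips.
Tension yield (gross): A_g = 5.25×0.25 = 1.3125 in². φR_n = 0.90 × 50 × 1.3125 = 59.1 kips.
Tension rupture (net): A_n = (5.25 − 2×0.75)×0.25 = 0.9375 in² (U = 1.0, A_e = A_n). φR_n = 0.75 × 65 × 0.9375 = 45.7 kips.
Block shear: shear path 2×[0.875+2×1.75] = 2×4.375 in, A_gv = 2.1875, A_nv = 2×(4.375 − 2.5×0.75)×0.25 = 1.25 in²; tension across gage: (1.75 − 1×0.75)×0.25 = 0.25 in². R_n = min(0.6×65×1.25, 0.6×50×2.1875) + 1.0×65×0.25 = min(48.75, 65.625) + 16.25 = 65 kips. φR_n = 0.75 × 65 = 48.8 kips.
Governing: min(116.0, 77.7, 59.1, 45.7, 48.8) = 45.7 kips → net-section rupture.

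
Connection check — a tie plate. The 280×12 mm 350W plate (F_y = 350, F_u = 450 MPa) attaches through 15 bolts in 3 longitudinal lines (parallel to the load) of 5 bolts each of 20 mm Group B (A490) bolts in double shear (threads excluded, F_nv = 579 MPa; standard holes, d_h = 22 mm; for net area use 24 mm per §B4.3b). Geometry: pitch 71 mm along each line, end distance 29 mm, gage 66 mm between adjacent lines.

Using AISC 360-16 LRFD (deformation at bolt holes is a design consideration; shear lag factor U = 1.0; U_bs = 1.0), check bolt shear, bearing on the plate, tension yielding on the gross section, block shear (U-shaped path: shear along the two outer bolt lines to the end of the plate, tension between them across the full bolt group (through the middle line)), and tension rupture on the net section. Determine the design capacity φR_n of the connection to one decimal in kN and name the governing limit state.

Bolt shear: A_b = π(20)²/4 = 314.16 mm². φR_n = 0.75 × 579 × 314.16 × 15 × 2 = 4092.7 kN.
Bearing (12 mm plate, F_u = 450 MPa): end bolts L_c = 29 − 22/2 = 18, R_n = min(1.2×18×12×450, 2.4×20×12×450) = 116.64 kN/bolt; interior L_c = 71 − 22 = 49, R_n = 259.2 kN/bolt. φR_n = 0.75 × (3×116.64 + 12×259.2) = 2595.2 kN.
Tension yield (gross): A_g = 280×12 = 3360 mm². φR_n = 0.90 × 350 × 3360 = 1058.4 kN.
Block shear: shear path 2×[29+4×71] = 2×313 mm, A_gv = 7512, A_nv = 2×(313 − 4.5×24)×12 = 4920 mm²; tension across gage: (132 − 2×24)×12 = 1008 mm². R_n = min(0.6×450×4920, 0.6×350×7512) + 1.0×450×1008 = min(1328.4, 1577.5) + 453.6 = 1782 kN. φR_n = 0.75 × 1782 = 1336.5 kN.
Tension rupture (net): A_n = (280 − 3×24)×12 = 2496 mm² (U = 1.0, A_e = A_n). φR_n = 0.75 × 450 × 2496 = 842.4 kN.
Governing: min(4092.7, 2595.2, 1058.4, 1336.5, 842.4) = 842.4 kN → net-section rupture.

842.4 kN (net-section rupture governs)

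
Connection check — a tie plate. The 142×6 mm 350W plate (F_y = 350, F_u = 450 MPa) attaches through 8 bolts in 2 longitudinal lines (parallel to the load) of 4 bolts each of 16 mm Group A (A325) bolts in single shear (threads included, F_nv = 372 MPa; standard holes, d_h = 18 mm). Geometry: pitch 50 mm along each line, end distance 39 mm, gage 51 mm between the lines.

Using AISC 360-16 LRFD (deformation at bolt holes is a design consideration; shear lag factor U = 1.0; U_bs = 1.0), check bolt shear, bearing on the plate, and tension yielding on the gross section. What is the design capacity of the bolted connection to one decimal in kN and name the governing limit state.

268.4 kN (gross-section yield governs)

Bolt shear: A_b = π(16)²/4 = 201.06 mm². φR_n = 0.75 × 372 × 201.06 × 8 × 1 = 448.8 kN.
Bearing (6 mm plate, F_u = 450 MPa): end bolts L_c = 39 − 18/2 = 30, R_n = min(1.2×30×6×450, 2.4×16×6×450) = 97.2 kN/bolt; interior L_c = 50 − 18 = 32, R_n = 103.68 kN/bolt. φR_n = 0.75 × (2×97.2 + 6×103.68) = 612.4 kN.
Tension yield (gross): A_g = 142×6 = 852 mm². φR_n = 0.90 × 350 × 852 = 268.4 kN.
Governing: min(448.8, 612.4, 268.4) = 268.4 kN → gross-section yield.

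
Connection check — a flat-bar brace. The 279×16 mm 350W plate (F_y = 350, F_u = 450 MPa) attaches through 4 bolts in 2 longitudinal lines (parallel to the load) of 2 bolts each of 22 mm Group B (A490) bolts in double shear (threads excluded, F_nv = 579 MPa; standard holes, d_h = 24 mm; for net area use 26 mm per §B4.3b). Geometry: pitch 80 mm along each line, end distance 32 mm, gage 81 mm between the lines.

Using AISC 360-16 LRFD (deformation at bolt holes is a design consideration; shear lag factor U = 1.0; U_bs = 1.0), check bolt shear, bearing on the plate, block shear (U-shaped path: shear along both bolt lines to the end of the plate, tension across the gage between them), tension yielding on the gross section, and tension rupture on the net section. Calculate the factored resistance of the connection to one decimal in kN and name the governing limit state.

770.0 kN (block shear governs)

Bolt shear: A_b = π(22)²/4 = 380.13 mm². φR_n = 0.75 × 579 × 380.13 × 4 × 2 = 1320.6 kN.
Bearing (16 mm plate, F_u = 450 MPa): end bolts L_c = 32 − 24/2 = 20, R_n = min(1.2×20×16×450, 2.4×22×16×450) = 172.8 kN/bolt; interior L_c = 80 − 24 = 56, R_n = 380.16 kN/bolt. φR_n = 0.75 × (2×172.8 + 2×380.16) = 829.4 kN.
Block shear: shear path 2×[32+1×80] = 2×112 mm, A_gv = 3584, A_nv = 2×(112 − 1.5×26)×16 = 2336 mm²; tension across gage: (81 − 1×26)×16 = 880 mm². R_n = min(0.6×450×2336, 0.6×350×3584) + 1.0×450×880 = min(630.72, 752.64) + 396 = 1026.7 kN. φR_n = 0.75 × 1026.7 = 770.0 kN.
Tension yield (gross): A_g = 279×16 = 4464 mm². φR_n = 0.90 × 350 × 4464 = 1406.2 kN.
Tension rupture (net): A_n = (279 − 2×26)×16 = 3632 mm² (U = 1.0, A_e = A_n). φR_n = 0.75 × 450 × 3632 = 1225.8 kN.
Governing: min(1320.6, 829.4, 770.0, 1406.2, 1225.8) = 770.0 kN → block shear.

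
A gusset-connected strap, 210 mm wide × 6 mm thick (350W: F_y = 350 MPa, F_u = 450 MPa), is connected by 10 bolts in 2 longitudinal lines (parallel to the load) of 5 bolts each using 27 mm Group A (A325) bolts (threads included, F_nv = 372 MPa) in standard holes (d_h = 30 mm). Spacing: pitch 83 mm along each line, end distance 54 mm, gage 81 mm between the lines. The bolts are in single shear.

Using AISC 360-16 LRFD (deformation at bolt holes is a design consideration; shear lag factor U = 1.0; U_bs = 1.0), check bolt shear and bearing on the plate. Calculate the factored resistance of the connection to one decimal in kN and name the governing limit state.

Bolt shear: A_b = π(27)²/4 = 572.56 mm². φR_n = 0.75 × 372 × 572.56 × 10 × 1 = 1597.4 kN.
Bearing (6 mm plate, F_u = 450 MPa): end bolts L_c = 54 − 30/2 = 39, R_n = min(1.2×39×6×450, 2.4×27×6×450) = 126.36 kN/bolt; interior L_c = 83 − 30 = 53, R_n = 171.72 kN/bolt. φR_n = 0.75 × (2×126.36 + 8×171.72) = 1219.9 kN.
Governing: min(1597.4, 1219.9) = 1219.9 kN → bearing.

1219.9 kN (bearing governs)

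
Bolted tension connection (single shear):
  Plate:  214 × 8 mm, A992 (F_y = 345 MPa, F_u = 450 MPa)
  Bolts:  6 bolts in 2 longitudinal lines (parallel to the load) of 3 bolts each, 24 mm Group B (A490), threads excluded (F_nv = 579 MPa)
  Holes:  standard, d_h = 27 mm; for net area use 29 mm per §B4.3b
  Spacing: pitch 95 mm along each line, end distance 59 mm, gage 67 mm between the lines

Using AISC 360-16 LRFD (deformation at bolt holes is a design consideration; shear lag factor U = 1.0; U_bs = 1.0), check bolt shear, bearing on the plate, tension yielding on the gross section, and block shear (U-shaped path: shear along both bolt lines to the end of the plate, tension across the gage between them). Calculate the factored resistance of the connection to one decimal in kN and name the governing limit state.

531.6 kN (gross-section yield governs)

Bolt shear: A_b = π(24)²/4 = 452.39 mm². φR_n = 0.75 × 579 × 452.39 × 6 × 1 = 1178.7 kN.
Bearing (8 mm plate, F_u = 450 MPa): end bolts L_c = 59 − 27/2 = 45.5, R_n = min(1.2×45.5×8×450, 2.4×24×8×450) = 196.56 kN/bolt; interior L_c = 95 − 27 = 68, R_n = 207.36 kN/bolt. φR_n = 0.75 × (2×196.56 + 4×207.36) = 916.9 kN.
Tension yield (gross): A_g = 214×8 = 1712 mm². φR_n = 0.90 × 345 × 1712 = 531.6 kN.
Block shear: shear path 2×[59+2×95] = 2×249 mm, A_gv = 3984, A_nv = 2×(249 − 2.5×29)×8 = 2824 mm²; tension across gage: (67 − 1×29)×8 = 304 mm². R_n = min(0.6×450×2824, 0.6×345×3984) + 1.0×450×304 = min(762.48, 824.69) + 136.8 = 899.28 kN. φR_n = 0.75 × 899.28 = 674.5 kN.
Governing: min(1178.7, 916.9, 531.6, 674.5) = 531.6 kN → gross-section yield.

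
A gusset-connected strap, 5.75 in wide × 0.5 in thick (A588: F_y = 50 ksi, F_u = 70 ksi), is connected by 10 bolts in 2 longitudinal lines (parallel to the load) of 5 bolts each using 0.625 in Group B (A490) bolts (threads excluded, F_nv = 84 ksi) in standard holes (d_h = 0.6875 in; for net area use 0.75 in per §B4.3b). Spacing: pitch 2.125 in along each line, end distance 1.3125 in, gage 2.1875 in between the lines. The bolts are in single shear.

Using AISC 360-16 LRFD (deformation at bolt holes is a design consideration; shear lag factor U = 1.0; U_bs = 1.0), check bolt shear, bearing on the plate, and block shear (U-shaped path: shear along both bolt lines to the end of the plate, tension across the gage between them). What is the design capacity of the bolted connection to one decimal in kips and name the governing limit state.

193.3 kips (bolt shear governs)

Bolt shear: A_b = π(0.625)²/4 = 0.3068 in². φR_n = 0.75 × 84 × 0.3068 × 10 × 1 = 193.3 kips.
Bearing (0.5 in plate, F_u = 70 ksi): end bolts L_c = 1.3125 − 0.6875/2 = 0.96875, R_n = min(1.2×0.96875×0.5×70, 2.4×0.625×0.5×70) = 40.688 kips/bolt; interior L_c = 2.125 − 0.6875 = 1.4375, R_n = 52.5 kips/bolt. φR_n = 0.75 × (2×40.688 + 8×52.5) = 376.0 kips.
Block shear: shear path 2×[1.3125+4×2.125] = 2×9.8125 in, A_gv = 9.8125, A_nv = 2×(9.8125 − 4.5×0.75)×0.5 = 6.4375 in²; tension across gage: (2.1875 − 1×0.75)×0.5 = 0.71875 in². R_n = min(0.6×70×6.4375, 0.6×50×9.8125) + 1.0×70×0.71875 = min(270.38, 294.38) + 50.313 = 320.69 kips. φR_n = 0.75 × 320.69 = 240.5 kips.
Governing: min(193.3, 376.0, 240.5) = 193.3 kips → bolt shear.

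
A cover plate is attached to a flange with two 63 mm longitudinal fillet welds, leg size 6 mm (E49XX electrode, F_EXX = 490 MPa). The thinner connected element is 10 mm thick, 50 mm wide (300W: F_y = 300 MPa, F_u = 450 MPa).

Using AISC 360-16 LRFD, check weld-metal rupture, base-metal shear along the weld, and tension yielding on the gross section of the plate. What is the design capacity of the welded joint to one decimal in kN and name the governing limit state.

117.9 kN (weld metal governs)

Weld metal: throat = 0.707×6 = 4.242 mm, L = 2×63 = 126 mm. φR_n = 0.75 × 0.6 × 490 × 4.242 × 126 = 117.9 kN.
Base metal shear (10 mm plate): yield φR_n = 1.0×0.6×300×10×126 = 226.8 kN; rupture φR_n = 0.75×0.6×450×10×126 = 255.2 kN; take 226.8 kN (yield).
Tension yield (gross): A_g = 50×10 = 500 mm². φR_n = 0.90 × 300 × 500 = 135.0 kN.
Governing: min(117.9, 226.8, 135.0) = 117.9 kN → weld metal.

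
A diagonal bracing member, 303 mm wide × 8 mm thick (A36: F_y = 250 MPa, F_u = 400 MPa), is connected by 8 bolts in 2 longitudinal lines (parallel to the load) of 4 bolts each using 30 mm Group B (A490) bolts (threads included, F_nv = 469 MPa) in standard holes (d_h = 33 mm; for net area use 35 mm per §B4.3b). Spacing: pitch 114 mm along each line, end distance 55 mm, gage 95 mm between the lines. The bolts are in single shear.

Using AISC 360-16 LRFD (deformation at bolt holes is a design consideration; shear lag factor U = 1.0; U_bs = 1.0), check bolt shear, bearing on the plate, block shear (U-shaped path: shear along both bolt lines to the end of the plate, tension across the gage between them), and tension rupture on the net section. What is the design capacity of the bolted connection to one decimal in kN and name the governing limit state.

559.2 kN (net-section rupture governs)

Bolt shear: A_b = π(30)²/4 = 706.86 mm². φR_n = 0.75 × 469 × 706.86 × 8 × 1 = 1989.1 kN.
Bearing (8 mm plate, F_u = 400 MPa): end bolts L_c = 55 − 33/2 = 38.5, R_n = min(1.2×38.5×8×400, 2.4×30×8×400) = 147.84 kN/bolt; interior L_c = 114 − 33 = 81, R_n = 230.4 kN/bolt. φR_n = 0.75 × (2×147.84 + 6×230.4) = 1258.6 kN.
Block shear: shear path 2×[55+3×114] = 2×397 mm, A_gv = 6352, A_nv = 2×(397 − 3.5×35)×8 = 4392 mm²; tension across gage: (95 − 1×35)×8 = 480 mm². R_n = min(0.6×400×4392, 0.6×250×6352) + 1.0×400×480 = min(1054.1, 952.8) + 192 = 1144.8 kN. φR_n = 0.75 × 1144.8 = 858.6 kN.
Tension rupture (net): A_n = (303 − 2×35)×8 = 1864 mm² (U = 1.0, A_e = A_n). φR_n = 0.75 × 400 × 1864 = 559.2 kN.
Governing: min(1989.1, 1258.6, 858.6, 559.2) = 559.2 kN → net-section rupture.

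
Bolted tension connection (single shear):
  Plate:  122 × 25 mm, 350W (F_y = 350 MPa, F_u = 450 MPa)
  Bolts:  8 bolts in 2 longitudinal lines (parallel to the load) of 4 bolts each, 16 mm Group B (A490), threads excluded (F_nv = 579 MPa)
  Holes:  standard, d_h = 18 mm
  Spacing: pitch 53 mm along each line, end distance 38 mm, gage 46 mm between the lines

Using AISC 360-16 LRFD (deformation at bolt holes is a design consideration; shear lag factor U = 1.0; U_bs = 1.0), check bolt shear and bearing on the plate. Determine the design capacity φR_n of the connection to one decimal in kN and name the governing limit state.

Bolt shear: A_b = π(16)²/4 = 201.06 mm². φR_n = 0.75 × 579 × 201.06 × 8 × 1 = 698.5 kN.
Bearing (25 mm plate, F_u = 450 MPa): end bolts L_c = 38 − 18/2 = 29, R_n = min(1.2×29×25×450, 2.4×16×25×450) = 391.5 kN/bolt; interior L_c = 53 − 18 = 35, R_n = 432 kN/bolt. φR_n = 0.75 × (2×391.5 + 6×432) = 2531.3 kN.
Governing: min(698.5, 2531.3) = 698.5 kN → bolt shear.

698.5 kN (bolt shear governs)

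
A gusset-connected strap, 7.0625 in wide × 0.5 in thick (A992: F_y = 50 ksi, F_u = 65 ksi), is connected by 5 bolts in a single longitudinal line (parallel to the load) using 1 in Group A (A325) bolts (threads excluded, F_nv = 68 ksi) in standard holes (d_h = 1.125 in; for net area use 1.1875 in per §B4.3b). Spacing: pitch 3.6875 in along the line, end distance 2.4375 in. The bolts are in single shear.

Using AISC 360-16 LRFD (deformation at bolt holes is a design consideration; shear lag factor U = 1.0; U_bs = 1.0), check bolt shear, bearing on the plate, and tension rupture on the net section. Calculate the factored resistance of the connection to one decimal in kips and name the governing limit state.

143.2 kips (net-section rupture governs)

Bolt shear: A_b = π(1)²/4 = 0.7854 in². φR_n = 0.75 × 68 × 0.7854 × 5 × 1 = 200.3 kips.
Bearing (0.5 in plate, F_u = 65 ksi): end bolts L_c = 2.4375 − 1.125/2 = 1.875, R_n = min(1.2×1.875×0.5×65, 2.4×1×0.5×65) = 73.125 kips/bolt; interior L_c = 3.6875 − 1.125 = 2.5625, R_n = 78 kips/bolt. φR_n = 0.75 × (1×73.125 + 4×78) = 288.8 kips.
Tension rupture (net): A_n = (7.0625 − 1×1.1875)×0.5 = 2.9375 in² (U = 1.0, A_e = A_n). φR_n = 0.75 × 65 × 2.9375 = 143.2 kips.
Governing: min(200.3, 288.8, 143.2) = 143.2 kips → net-section rupture.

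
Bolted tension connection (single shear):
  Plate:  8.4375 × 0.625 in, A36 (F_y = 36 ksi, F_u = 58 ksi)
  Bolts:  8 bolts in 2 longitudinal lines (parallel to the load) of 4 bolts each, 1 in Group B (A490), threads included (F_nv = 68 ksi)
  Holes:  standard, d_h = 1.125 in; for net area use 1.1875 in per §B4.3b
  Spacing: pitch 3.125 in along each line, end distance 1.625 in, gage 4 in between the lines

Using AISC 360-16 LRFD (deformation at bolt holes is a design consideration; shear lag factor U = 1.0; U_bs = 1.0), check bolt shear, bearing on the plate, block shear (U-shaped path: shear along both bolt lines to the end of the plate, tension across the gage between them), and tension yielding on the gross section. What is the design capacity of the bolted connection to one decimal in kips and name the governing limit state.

170.9 kips (gross-section yield governs)

Bolt shear: A_b = π(1)²/4 = 0.7854 in². φR_n = 0.75 × 68 × 0.7854 × 8 × 1 = 320.4 kips.
Bearing (0.625 in plate, F_u = 58 ksi): end bolts L_c = 1.625 − 1.125/2 = 1.0625, R_n = min(1.2×1.0625×0.625×58, 2.4×1×0.625×58) = 46.219 kips/bolt; interior L_c = 3.125 − 1.125 = 2, R_n = 87 kips/bolt. φR_n = 0.75 × (2×46.219 + 6×87) = 460.8 kips.
Block shear: shear path 2×[1.625+3×3.125] = 2×11 in, A_gv = 13.75, A_nv = 2×(11 − 3.5×1.1875)×0.625 = 8.5547 in²; tension across gage: (4 − 1×1.1875)×0.625 = 1.7578 in². R_n = min(0.6×58×8.5547, 0.6×36×13.75) + 1.0×58×1.7578 = min(297.7, 297) + 101.95 = 398.95 kips. φR_n = 0.75 × 398.95 = 299.2 kips.
Tension yield (gross): A_g = 8.4375×0.625 = 5.2734 in². φR_n = 0.90 × 36 × 5.2734 = 170.9 kips.
Governing: min(320.4, 460.8, 299.2, 170.9) = 170.9 kips → gross-section yield.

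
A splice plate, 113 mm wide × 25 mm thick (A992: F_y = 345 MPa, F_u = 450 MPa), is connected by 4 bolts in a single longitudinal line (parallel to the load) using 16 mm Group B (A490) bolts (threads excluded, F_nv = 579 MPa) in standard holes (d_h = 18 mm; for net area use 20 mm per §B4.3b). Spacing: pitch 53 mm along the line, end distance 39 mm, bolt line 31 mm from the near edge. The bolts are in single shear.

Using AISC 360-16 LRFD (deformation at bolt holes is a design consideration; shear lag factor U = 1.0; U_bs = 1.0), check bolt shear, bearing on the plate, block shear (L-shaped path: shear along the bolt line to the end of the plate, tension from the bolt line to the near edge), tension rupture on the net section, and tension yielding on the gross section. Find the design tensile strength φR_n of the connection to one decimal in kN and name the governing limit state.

349.2 kN (bolt shear governs)

Bolt shear: A_b = π(16)²/4 = 201.06 mm². φR_n = 0.75 × 579 × 201.06 × 4 × 1 = 349.2 kN.
Bearing (25 mm plate, F_u = 450 MPa): end bolts L_c = 39 − 18/2 = 30, R_n = min(1.2×30×25×450, 2.4×16×25×450) = 405 kN/bolt; interior L_c = 53 − 18 = 35, R_n = 432 kN/bolt. φR_n = 0.75 × (1×405 + 3×432) = 1275.8 kN.
Block shear: shear path 1×[39+3×53] = 1×198 mm, A_gv = 4950, A_nv = 1×(198 − 3.5×20)×25 = 3200 mm²; tension to near edge: (31 − 0.5×20)×25 = 525 mm². R_n = min(0.6×450×3200, 0.6×345×4950) + 1.0×450×525 = min(864, 1024.7) + 236.25 = 1100.3 kN. φR_n = 0.75 × 1100.3 = 825.2 kN.
Tension rupture (net): A_n = (113 − 1×20)×25 = 2325 mm² (U = 1.0, A_e = A_n). φR_n = 0.75 × 450 × 2325 = 784.7 kN.
Tension yield (gross): A_g = 113×25 = 2825 mm². φR_n = 0.90 × 345 × 2825 = 877.2 kN.
Governing: min(349.2, 1275.8, 825.2, 784.7, 877.2) = 349.2 kN → bolt shear.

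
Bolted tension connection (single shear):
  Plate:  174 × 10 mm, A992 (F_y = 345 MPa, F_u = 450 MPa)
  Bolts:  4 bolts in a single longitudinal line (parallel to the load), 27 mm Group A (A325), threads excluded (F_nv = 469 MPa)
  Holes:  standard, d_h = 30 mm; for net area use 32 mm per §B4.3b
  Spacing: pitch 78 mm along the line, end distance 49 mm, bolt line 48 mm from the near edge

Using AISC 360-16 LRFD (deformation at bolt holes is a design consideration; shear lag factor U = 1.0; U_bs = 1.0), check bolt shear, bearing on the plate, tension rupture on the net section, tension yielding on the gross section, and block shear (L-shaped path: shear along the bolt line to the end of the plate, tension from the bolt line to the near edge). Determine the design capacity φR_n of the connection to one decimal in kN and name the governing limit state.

454.3 kN (block shear governs)

Bolt shear: A_b = π(27)²/4 = 572.56 mm². φR_n = 0.75 × 469 × 572.56 × 4 × 1 = 805.6 kN.
Bearing (10 mm plate, F_u = 450 MPa): end bolts L_c = 49 − 30/2 = 34, R_n = min(1.2×34×10×450, 2.4×27×10×450) = 183.6 kN/bolt; interior L_c = 78 − 30 = 48, R_n = 259.2 kN/bolt. φR_n = 0.75 × (1×183.6 + 3×259.2) = 720.9 kN.
Tension rupture (net): A_n = (174 − 1×32)×10 = 1420 mm² (U = 1.0, A_e = A_n). φR_n = 0.75 × 450 × 1420 = 479.3 kN.
Tension yield (gross): A_g = 174×10 = 1740 mm². φR_n = 0.90 × 345 × 1740 = 540.3 kN.
Block shear: shear path 1×[49+3×78] = 1×283 mm, A_gv = 2830, A_nv = 1×(283 − 3.5×32)×10 = 1710 mm²; tension to near edge: (48 − 0.5×32)×10 = 320 mm². R_n = min(0.6×450×1710, 0.6×345×2830) + 1.0×450×320 = min(461.7, 585.81) + 144 = 605.7 kN. φR_n = 0.75 × 605.7 = 454.3 kN.
Governing: min(805.6, 720.9, 479.3, 540.3, 454.3) = 454.3 kN → block shear.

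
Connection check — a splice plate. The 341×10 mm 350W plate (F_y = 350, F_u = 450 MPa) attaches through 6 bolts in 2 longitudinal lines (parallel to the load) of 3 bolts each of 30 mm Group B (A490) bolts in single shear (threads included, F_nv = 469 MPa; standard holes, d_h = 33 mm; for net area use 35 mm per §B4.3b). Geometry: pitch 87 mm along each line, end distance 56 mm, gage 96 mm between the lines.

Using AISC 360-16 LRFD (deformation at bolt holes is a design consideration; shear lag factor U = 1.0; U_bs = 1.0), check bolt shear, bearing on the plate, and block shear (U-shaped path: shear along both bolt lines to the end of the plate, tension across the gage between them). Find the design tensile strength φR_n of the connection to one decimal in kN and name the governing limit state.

783.0 kN (block shear governs)

Bolt shear: A_b = π(30)²/4 = 706.86 mm². φR_n = 0.75 × 469 × 706.86 × 6 × 1 = 1491.8 kN.
Bearing (10 mm plate, F_u = 450 MPa): end bolts L_c = 56 − 33/2 = 39.5, R_n = min(1.2×39.5×10×450, 2.4×30×10×450) = 213.3 kN/bolt; interior L_c = 87 − 33 = 54, R_n = 291.6 kN/bolt. φR_n = 0.75 × (2×213.3 + 4×291.6) = 1194.8 kN.
Block shear: shear path 2×[56+2×87] = 2×230 mm, A_gv = 4600, A_nv = 2×(230 − 2.5×35)×10 = 2850 mm²; tension across gage: (96 − 1×35)×10 = 610 mm². R_n = min(0.6×450×2850, 0.6×350×4600) + 1.0×450×610 = min(769.5, 966) + 274.5 = 1044 kN. φR_n = 0.75 × 1044 = 783.0 kN.
Governing: min(1491.8, 1194.8, 783.0) = 783.0 kN → block shear.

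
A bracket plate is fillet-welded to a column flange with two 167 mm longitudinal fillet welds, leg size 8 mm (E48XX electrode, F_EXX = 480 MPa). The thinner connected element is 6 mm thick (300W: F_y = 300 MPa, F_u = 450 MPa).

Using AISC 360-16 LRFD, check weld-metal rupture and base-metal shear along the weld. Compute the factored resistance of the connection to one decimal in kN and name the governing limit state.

Weld metal: throat = 0.707×8 = 5.656 mm, L = 2×167 = 334 mm. φR_n = 0.75 × 0.6 × 480 × 5.656 × 334 = 408.0 kN.
Base metal shear (6 mm plate): yield φR_n = 1.0×0.6×300×6×334 = 360.7 kN; rupture φR_n = 0.75×0.6×450×6×334 = 405.8 kN; take 360.7 kN (yield).
Governing: min(408.0, 360.7) = 360.7 kN → base-metal shear.

360.7 kN (base-metal shear governs)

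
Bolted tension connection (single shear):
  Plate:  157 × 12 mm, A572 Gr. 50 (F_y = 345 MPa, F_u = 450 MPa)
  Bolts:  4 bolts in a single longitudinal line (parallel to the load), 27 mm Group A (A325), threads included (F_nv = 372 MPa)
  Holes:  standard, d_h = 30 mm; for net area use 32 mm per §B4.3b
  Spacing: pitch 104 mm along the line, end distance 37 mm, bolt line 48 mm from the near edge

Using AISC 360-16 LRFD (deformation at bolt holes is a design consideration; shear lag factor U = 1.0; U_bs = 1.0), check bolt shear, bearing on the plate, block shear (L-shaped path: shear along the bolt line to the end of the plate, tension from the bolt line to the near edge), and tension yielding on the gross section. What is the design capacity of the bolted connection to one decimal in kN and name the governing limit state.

Bolt shear: A_b = π(27)²/4 = 572.56 mm². φR_n = 0.75 × 372 × 572.56 × 4 × 1 = 639.0 kN.
Bearing (12 mm plate, F_u = 450 MPa): end bolts L_c = 37 − 30/2 = 22, R_n = min(1.2×22×12×450, 2.4×27×12×450) = 142.56 kN/bolt; interior L_c = 104 − 30 = 74, R_n = 349.92 kN/bolt. φR_n = 0.75 × (1×142.56 + 3×349.92) = 894.2 kN.
Block shear: shear path 1×[37+3×104] = 1×349 mm, A_gv = 4188, A_nv = 1×(349 − 3.5×32)×12 = 2844 mm²; tension to near edge: (48 − 0.5×32)×12 = 384 mm². R_n = min(0.6×450×2844, 0.6×345×4188) + 1.0×450×384 = min(767.88, 866.92) + 172.8 = 940.68 kN. φR_n = 0.75 × 940.68 = 705.5 kN.
Tension yield (gross): A_g = 157×12 = 1884 mm². φR_n = 0.90 × 345 × 1884 = 585.0 kN.
Governing: min(639.0, 894.2, 705.5, 585.0) = 585.0 kN → gross-section yield.

585.0 kN (gross-section yield governs)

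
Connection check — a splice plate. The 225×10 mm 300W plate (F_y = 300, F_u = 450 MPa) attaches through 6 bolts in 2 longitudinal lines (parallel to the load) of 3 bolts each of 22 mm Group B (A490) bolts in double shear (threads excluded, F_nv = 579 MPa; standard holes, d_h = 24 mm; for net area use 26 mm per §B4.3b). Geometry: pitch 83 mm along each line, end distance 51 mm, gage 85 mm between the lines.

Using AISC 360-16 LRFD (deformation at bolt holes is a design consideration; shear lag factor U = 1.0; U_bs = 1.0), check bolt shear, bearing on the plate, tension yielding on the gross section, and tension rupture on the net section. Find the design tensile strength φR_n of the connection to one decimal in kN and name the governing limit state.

Bolt shear: A_b = π(22)²/4 = 380.13 mm². φR_n = 0.75 × 579 × 380.13 × 6 × 2 = 1980.9 kN.
Bearing (10 mm plate, F_u = 450 MPa): end bolts L_c = 51 − 24/2 = 39, R_n = min(1.2×39×10×450, 2.4×22×10×450) = 210.6 kN/bolt; interior L_c = 83 − 24 = 59, R_n = 237.6 kN/bolt. φR_n = 0.75 × (2×210.6 + 4×237.6) = 1028.7 kN.
Tension yield (gross): A_g = 225×10 = 2250 mm². φR_n = 0.90 × 300 × 2250 = 607.5 kN.
Tension rupture (net): A_n = (225 − 2×26)×10 = 1730 mm² (U = 1.0, A_e = A_n). φR_n = 0.75 × 450 × 1730 = 583.9 kN.
Governing: min(1980.9, 1028.7, 607.5, 583.9) = 583.9 kN → net-section rupture.

583.9 kN (net-section rupture governs)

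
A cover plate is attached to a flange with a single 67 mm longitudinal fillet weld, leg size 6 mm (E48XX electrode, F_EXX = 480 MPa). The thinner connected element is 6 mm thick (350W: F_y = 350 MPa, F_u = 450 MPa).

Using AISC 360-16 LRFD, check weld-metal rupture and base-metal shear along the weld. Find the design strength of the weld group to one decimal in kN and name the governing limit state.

61.4 kN (weld metal governs)

Weld metal: throat = 0.707×6 = 4.242 mm, L = 67 mm. φR_n = 0.75 × 0.6 × 480 × 4.242 × 67 = 61.4 kN.
Base metal shear (6 mm plate): yield φR_n = 1.0×0.6×350×6×67 = 84.4 kN; rupture φR_n = 0.75×0.6×450×6×67 = 81.4 kN; take 81.4 kN (rupture).
Governing: min(61.4, 81.4) = 61.4 kN → weld metal.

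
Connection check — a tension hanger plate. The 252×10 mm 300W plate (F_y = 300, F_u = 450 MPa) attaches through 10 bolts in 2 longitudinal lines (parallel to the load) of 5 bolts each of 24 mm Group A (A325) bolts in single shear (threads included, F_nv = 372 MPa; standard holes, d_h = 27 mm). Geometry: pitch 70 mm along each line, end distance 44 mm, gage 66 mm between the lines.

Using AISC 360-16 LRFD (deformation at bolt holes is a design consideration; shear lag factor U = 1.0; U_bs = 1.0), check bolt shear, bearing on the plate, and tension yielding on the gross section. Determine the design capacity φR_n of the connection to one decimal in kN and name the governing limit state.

680.4 kN (gross-section yield governs)

Bolt shear: A_b = π(24)²/4 = 452.39 mm². φR_n = 0.75 × 372 × 452.39 × 10 × 1 = 1262.2 kN.
Bearing (10 mm plate, F_u = 450 MPa): end bolts L_c = 44 − 27/2 = 30.5, R_n = min(1.2×30.5×10×450, 2.4×24×10×450) = 164.7 kN/bolt; interior L_c = 70 − 27 = 43, R_n = 232.2 kN/bolt. φR_n = 0.75 × (2×164.7 + 8×232.2) = 1640.3 kN.
Tension yield (gross): A_g = 252×10 = 2520 mm². φR_n = 0.90 × 300 × 2520 = 680.4 kN.
Governing: min(1262.2, 1640.3, 680.4) = 680.4 kN → gross-section yield.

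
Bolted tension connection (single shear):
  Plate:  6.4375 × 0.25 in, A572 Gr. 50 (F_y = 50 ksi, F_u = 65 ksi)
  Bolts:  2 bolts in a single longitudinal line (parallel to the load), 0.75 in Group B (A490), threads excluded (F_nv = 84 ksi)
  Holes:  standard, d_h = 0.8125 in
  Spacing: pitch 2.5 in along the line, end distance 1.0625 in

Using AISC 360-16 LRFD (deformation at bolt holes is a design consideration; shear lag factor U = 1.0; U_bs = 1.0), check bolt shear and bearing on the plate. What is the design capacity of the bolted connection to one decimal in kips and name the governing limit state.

Bolt shear: A_b = π(0.75)²/4 = 0.44179 in². φR_n = 0.75 × 84 × 0.44179 × 2 × 1 = 55.7 kips.
Bearing (0.25 in plate, F_u = 65 ksi): end bolts L_c = 1.0625 − 0.8125/2 = 0.65625, R_n = min(1.2×0.65625×0.25×65, 2.4×0.75×0.25×65) = 12.797 kips/bolt; interior L_c = 2.5 − 0.8125 = 1.6875, R_n = 29.25 kips/bolt. φR_n = 0.75 × (1×12.797 + 1×29.25) = 31.5 kips.
Governing: min(55.7, 31.5) = 31.5 kips → bearing.

31.5 kips (bearing governs)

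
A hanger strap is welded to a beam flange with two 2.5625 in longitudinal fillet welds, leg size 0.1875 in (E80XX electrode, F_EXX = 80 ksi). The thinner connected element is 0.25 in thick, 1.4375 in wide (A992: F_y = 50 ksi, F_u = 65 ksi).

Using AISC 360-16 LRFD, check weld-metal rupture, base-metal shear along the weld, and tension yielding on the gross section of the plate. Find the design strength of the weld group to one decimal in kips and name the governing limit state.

16.2 kips (gross-section yield governs)

Weld metal: throat = 0.707×0.1875 = 0.13256 in, L = 2×2.5625 = 5.125 in. φR_n = 0.75 × 0.6 × 80 × 0.13256 × 5.125 = 24.5 kips.
Base metal shear (0.25 in plate): yield φR_n = 1.0×0.6×50×0.25×5.125 = 38.4 kips; rupture φR_n = 0.75×0.6×65×0.25×5.125 = 37.5 kips; take 37.5 kips (rupture).
Tension yield (gross): A_g = 1.4375×0.25 = 0.35938 in². φR_n = 0.90 × 50 × 0.35938 = 16.2 kips.
Governing: min(24.5, 37.5, 16.2) = 16.2 kips → gross-section yield.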